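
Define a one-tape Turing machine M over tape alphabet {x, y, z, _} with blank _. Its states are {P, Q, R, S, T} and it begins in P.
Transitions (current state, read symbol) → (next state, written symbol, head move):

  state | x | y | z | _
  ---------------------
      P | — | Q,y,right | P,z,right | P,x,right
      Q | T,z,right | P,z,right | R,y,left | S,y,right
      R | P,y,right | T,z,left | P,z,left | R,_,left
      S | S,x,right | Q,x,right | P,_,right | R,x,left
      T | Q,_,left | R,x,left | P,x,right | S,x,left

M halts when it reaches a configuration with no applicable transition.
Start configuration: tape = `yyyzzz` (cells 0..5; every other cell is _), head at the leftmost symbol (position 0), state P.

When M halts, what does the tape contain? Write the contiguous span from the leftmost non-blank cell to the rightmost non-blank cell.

P | [y]yyzzz__   read y → write y, move right, go to Q
Q | y[y]yzzz__   read y → write z, move right, go to P
P | yz[y]zzz__   read y → write y, move right, go to Q
Q | yzy[z]zz__   read z → write y, move left, go to R
R | yz[y]yzz__   read y → write z, move left, go to T
T | y[z]zyzz__   read z → write x, move right, go to P
P | yx[z]yzz__   read z → write z, move right, go to P
P | yxz[y]zz__   read y → write y, move right, go to Q
Q | yxzy[z]z__   read z → write y, move left, go to R
R | yxz[y]yz__   read y → write z, move left, go to T
T | yx[z]zyz__   read z → write x, move right, go to P
P | yxx[z]yz__   read z → write z, move right, go to P
P | yxxz[y]z__   read y → write y, move right, go to Q
Q | yxxzy[z]__   read z → write y, move left, go to R
R | yxxz[y]y__   read y → write z, move left, go to T
T | yxx[z]zy__   read z → write x, move right, go to P
P | yxxx[z]y__   read z → write z, move right, go to P
P | yxxxz[y]__   read y → write y, move right, go to Q
Q | yxxxzy[_]_   read _ → write y, move right, go to S
S | yxxxzyy[_]   read _ → write x, move left, go to R
R | yxxxzy[y]x   read y → write z, move left, go to T
T | yxxxz[y]zx   read y → write x, move left, go to R
R | yxxx[z]xzx   read z → write z, move left, go to P
P | yxx[x]zxzx
The non-blank tape span at halt is yxxxzxzx.

yxxxzxzx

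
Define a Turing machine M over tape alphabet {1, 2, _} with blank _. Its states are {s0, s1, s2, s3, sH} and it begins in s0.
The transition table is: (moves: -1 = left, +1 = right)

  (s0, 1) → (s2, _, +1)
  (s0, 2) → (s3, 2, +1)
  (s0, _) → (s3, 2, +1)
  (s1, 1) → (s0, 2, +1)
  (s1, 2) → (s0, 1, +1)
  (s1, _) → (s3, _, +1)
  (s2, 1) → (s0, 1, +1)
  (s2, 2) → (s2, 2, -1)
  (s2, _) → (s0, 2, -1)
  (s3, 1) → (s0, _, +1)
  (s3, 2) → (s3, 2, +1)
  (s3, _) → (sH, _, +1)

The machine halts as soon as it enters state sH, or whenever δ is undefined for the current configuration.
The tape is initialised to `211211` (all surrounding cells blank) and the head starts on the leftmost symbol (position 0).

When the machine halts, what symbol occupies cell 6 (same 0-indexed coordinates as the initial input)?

2

state=s0 head=0 tape=[2]11211___   (s0,2)→(s3,2,+1)
state=s3 head=1 tape=2[1]1211___   (s3,1)→(s0,_,+1)
state=s0 head=2 tape=2_[1]211___   (s0,1)→(s2,_,+1)
state=s2 head=3 tape=2__[2]11___   (s2,2)→(s2,2,-1)
state=s2 head=2 tape=2_[_]211___   (s2,_)→(s0,2,-1)
state=s0 head=1 tape=2[_]2211___   (s0,_)→(s3,2,+1)
state=s3 head=2 tape=22[2]211___   (s3,2)→(s3,2,+1)
state=s3 head=3 tape=222[2]11___   (s3,2)→(s3,2,+1)
state=s3 head=4 tape=2222[1]1___   (s3,1)→(s0,_,+1)
state=s0 head=5 tape=2222_[1]___   (s0,1)→(s2,_,+1)
state=s2 head=6 tape=2222__[_]__   (s2,_)→(s0,2,-1)
state=s0 head=5 tape=2222_[_]2__   (s0,_)→(s3,2,+1)
state=s3 head=6 tape=2222_2[2]__   (s3,2)→(s3,2,+1)
state=s3 head=7 tape=2222_22[_]_   (s3,_)→(sH,_,+1)
state=sH head=8 tape=2222_22_[_]
Cell 6 holds 2 when M halts.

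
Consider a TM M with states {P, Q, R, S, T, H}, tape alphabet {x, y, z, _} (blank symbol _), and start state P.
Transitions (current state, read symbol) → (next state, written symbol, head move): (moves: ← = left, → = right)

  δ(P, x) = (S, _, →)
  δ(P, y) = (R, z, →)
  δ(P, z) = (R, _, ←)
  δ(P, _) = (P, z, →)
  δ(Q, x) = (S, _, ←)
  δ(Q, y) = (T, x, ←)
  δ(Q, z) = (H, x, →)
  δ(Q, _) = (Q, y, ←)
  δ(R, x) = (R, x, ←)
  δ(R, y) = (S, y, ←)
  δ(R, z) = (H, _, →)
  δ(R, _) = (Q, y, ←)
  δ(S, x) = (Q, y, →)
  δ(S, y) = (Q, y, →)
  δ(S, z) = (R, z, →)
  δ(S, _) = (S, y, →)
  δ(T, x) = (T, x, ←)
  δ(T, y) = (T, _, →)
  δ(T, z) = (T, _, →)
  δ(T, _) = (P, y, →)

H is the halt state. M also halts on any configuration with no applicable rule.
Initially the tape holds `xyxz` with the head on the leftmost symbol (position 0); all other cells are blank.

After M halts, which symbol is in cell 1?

_

state=P head=0 tape=[x]yxz_   (P,x)→(S,_,→)
state=S head=1 tape=_[y]xz_   (S,y)→(Q,y,→)
state=Q head=2 tape=_y[x]z_   (Q,x)→(S,_,←)
state=S head=1 tape=_[y]_z_   (S,y)→(Q,y,→)
state=Q head=2 tape=_y[_]z_   (Q,_)→(Q,y,←)
state=Q head=1 tape=_[y]yz_   (Q,y)→(T,x,←)
state=T head=0 tape=[_]xyz_   (T,_)→(P,y,→)
state=P head=1 tape=y[x]yz_   (P,x)→(S,_,→)
state=S head=2 tape=y_[y]z_   (S,y)→(Q,y,→)
state=Q head=3 tape=y_y[z]_   (Q,z)→(H,x,→)
state=H head=4 tape=y_yx[_]
Cell 1 holds _ when M halts.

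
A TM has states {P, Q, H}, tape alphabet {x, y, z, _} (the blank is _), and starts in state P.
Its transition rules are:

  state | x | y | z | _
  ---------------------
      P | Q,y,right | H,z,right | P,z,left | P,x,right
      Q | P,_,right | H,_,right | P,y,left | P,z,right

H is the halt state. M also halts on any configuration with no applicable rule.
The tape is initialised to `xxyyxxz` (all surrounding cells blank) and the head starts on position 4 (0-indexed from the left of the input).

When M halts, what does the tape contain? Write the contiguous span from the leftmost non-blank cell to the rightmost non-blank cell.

xxyyyzy

P | xxyy[x]xz   read x → write y, move right, go to Q
Q | xxyyy[x]z   read x → write _, move right, go to P
P | xxyyy_[z]   read z → write z, move left, go to P
P | xxyyy[_]z   read _ → write x, move right, go to P
P | xxyyyx[z]   read z → write z, move left, go to P
P | xxyyy[x]z   read x → write y, move right, go to Q
Q | xxyyyy[z]   read z → write y, move left, go to P
P | xxyyy[y]y   read y → write z, move right, go to H
H | xxyyyz[y]
The non-blank tape span at halt is xxyyyzy.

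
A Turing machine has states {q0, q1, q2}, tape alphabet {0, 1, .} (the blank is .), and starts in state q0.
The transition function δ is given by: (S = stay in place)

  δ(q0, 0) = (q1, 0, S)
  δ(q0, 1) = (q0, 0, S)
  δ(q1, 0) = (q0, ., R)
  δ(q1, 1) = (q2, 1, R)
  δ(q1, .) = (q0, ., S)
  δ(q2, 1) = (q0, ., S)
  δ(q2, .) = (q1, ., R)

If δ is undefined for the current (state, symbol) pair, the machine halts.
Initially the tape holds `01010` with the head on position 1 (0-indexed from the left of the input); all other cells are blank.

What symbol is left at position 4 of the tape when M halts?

.

state=q0 head=1 tape=0[1]010.   (q0,1)→(q0,0,S)
state=q0 head=1 tape=0[0]010.   (q0,0)→(q1,0,S)
state=q1 head=1 tape=0[0]010.   (q1,0)→(q0,.,R)
state=q0 head=2 tape=0.[0]10.   (q0,0)→(q1,0,S)
state=q1 head=2 tape=0.[0]10.   (q1,0)→(q0,.,R)
state=q0 head=3 tape=0..[1]0.   (q0,1)→(q0,0,S)
state=q0 head=3 tape=0..[0]0.   (q0,0)→(q1,0,S)
state=q1 head=3 tape=0..[0]0.   (q1,0)→(q0,.,R)
state=q0 head=4 tape=0...[0].   (q0,0)→(q1,0,S)
state=q1 head=4 tape=0...[0].   (q1,0)→(q0,.,R)
state=q0 head=5 tape=0....[.]
Cell 4 holds . when M halts.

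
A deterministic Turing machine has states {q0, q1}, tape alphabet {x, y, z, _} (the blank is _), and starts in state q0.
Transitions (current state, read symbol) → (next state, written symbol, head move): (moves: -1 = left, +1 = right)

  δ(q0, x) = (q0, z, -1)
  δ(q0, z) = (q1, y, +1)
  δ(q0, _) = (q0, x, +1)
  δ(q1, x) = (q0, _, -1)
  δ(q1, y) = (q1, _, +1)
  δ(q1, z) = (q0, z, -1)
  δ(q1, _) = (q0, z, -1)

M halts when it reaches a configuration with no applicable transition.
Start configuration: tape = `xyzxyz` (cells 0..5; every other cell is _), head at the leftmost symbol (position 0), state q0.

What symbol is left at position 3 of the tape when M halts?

_

state=q0 head=0 tape=_[x]yzxyz   (q0,x)→(q0,z,-1)
state=q0 head=-1 tape=[_]zyzxyz   (q0,_)→(q0,x,+1)
state=q0 head=0 tape=x[z]yzxyz   (q0,z)→(q1,y,+1)
state=q1 head=1 tape=xy[y]zxyz   (q1,y)→(q1,_,+1)
state=q1 head=2 tape=xy_[z]xyz   (q1,z)→(q0,z,-1)
state=q0 head=1 tape=xy[_]zxyz   (q0,_)→(q0,x,+1)
state=q0 head=2 tape=xyx[z]xyz   (q0,z)→(q1,y,+1)
state=q1 head=3 tape=xyxy[x]yz   (q1,x)→(q0,_,-1)
state=q0 head=2 tape=xyx[y]_yz
Cell 3 holds _ when M halts.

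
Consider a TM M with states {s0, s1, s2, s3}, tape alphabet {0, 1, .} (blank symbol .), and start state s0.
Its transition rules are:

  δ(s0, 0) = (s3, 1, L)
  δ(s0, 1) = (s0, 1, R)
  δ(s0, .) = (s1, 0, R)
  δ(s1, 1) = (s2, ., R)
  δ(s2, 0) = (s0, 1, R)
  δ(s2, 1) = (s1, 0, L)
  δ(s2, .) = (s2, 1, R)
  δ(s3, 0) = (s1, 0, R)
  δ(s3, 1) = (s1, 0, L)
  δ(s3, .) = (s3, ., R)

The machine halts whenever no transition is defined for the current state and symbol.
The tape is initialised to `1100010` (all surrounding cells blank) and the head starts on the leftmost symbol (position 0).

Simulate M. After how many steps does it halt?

24

state=s0 head=0 tape=[1]100010..   (s0,1)→(s0,1,R)
state=s0 head=1 tape=1[1]00010..   (s0,1)→(s0,1,R)
state=s0 head=2 tape=11[0]0010..   (s0,0)→(s3,1,L)
state=s3 head=1 tape=1[1]10010..   (s3,1)→(s1,0,L)
state=s1 head=0 tape=[1]010010..   (s1,1)→(s2,.,R)
state=s2 head=1 tape=.[0]10010..   (s2,0)→(s0,1,R)
state=s0 head=2 tape=.1[1]0010..   (s0,1)→(s0,1,R)
state=s0 head=3 tape=.11[0]010..   (s0,0)→(s3,1,L)
state=s3 head=2 tape=.1[1]1010..   (s3,1)→(s1,0,L)
state=s1 head=1 tape=.[1]01010..   (s1,1)→(s2,.,R)
state=s2 head=2 tape=..[0]1010..   (s2,0)→(s0,1,R)
state=s0 head=3 tape=..1[1]010..   (s0,1)→(s0,1,R)
state=s0 head=4 tape=..11[0]10..   (s0,0)→(s3,1,L)
state=s3 head=3 tape=..1[1]110..   (s3,1)→(s1,0,L)
state=s1 head=2 tape=..[1]0110..   (s1,1)→(s2,.,R)
state=s2 head=3 tape=...[0]110..   (s2,0)→(s0,1,R)
state=s0 head=4 tape=...1[1]10..   (s0,1)→(s0,1,R)
state=s0 head=5 tape=...11[1]0..   (s0,1)→(s0,1,R)
state=s0 head=6 tape=...111[0]..   (s0,0)→(s3,1,L)
state=s3 head=5 tape=...11[1]1..   (s3,1)→(s1,0,L)
state=s1 head=4 tape=...1[1]01..   (s1,1)→(s2,.,R)
state=s2 head=5 tape=...1.[0]1..   (s2,0)→(s0,1,R)
state=s0 head=6 tape=...1.1[1]..   (s0,1)→(s0,1,R)
state=s0 head=7 tape=...1.11[.].   (s0,.)→(s1,0,R)
state=s1 head=8 tape=...1.110[.]
M halts after 24 transitions.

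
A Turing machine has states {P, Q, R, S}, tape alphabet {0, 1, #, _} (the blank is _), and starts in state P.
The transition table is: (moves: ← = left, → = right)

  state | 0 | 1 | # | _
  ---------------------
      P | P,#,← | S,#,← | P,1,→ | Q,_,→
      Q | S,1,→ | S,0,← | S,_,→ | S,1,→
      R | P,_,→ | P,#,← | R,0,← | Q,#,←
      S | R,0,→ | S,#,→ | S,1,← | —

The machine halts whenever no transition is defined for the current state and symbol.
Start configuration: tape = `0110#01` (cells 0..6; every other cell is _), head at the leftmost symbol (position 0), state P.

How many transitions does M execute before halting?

state=P head=0 tape=_[0]110#01   (P,0)→(P,#,←)
state=P head=-1 tape=[_]#110#01   (P,_)→(Q,_,→)
state=Q head=0 tape=_[#]110#01   (Q,#)→(S,_,→)
state=S head=1 tape=__[1]10#01   (S,1)→(S,#,→)
state=S head=2 tape=__#[1]0#01   (S,1)→(S,#,→)
state=S head=3 tape=__##[0]#01   (S,0)→(R,0,→)
state=R head=4 tape=__##0[#]01   (R,#)→(R,0,←)
state=R head=3 tape=__##[0]001   (R,0)→(P,_,→)
state=P head=4 tape=__##_[0]01   (P,0)→(P,#,←)
state=P head=3 tape=__##[_]#01   (P,_)→(Q,_,→)
state=Q head=4 tape=__##_[#]01   (Q,#)→(S,_,→)
state=S head=5 tape=__##__[0]1   (S,0)→(R,0,→)
state=R head=6 tape=__##__0[1]   (R,1)→(P,#,←)
state=P head=5 tape=__##__[0]#   (P,0)→(P,#,←)
state=P head=4 tape=__##_[_]##   (P,_)→(Q,_,→)
state=Q head=5 tape=__##__[#]#   (Q,#)→(S,_,→)
state=S head=6 tape=__##___[#]   (S,#)→(S,1,←)
state=S head=5 tape=__##__[_]1
M halts after 17 transitions.

17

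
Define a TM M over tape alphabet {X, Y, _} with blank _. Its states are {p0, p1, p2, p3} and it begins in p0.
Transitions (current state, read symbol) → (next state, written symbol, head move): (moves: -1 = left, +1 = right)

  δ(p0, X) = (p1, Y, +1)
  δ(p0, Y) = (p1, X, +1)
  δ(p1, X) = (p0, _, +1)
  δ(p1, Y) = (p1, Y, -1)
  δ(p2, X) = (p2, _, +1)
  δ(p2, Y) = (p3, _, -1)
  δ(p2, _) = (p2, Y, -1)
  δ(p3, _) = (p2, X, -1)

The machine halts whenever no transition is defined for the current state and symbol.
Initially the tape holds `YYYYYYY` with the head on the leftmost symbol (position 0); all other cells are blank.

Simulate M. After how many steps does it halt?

p0 | [Y]YYYYYY_   read Y → write X, move +1, go to p1
p1 | X[Y]YYYYY_   read Y → write Y, move -1, go to p1
p1 | [X]YYYYYY_   read X → write _, move +1, go to p0
p0 | _[Y]YYYYY_   read Y → write X, move +1, go to p1
p1 | _X[Y]YYYY_   read Y → write Y, move -1, go to p1
p1 | _[X]YYYYY_   read X → write _, move +1, go to p0
p0 | __[Y]YYYY_   read Y → write X, move +1, go to p1
p1 | __X[Y]YYY_   read Y → write Y, move -1, go to p1
p1 | __[X]YYYY_   read X → write _, move +1, go to p0
p0 | ___[Y]YYY_   read Y → write X, move +1, go to p1
p1 | ___X[Y]YY_   read Y → write Y, move -1, go to p1
p1 | ___[X]YYY_   read X → write _, move +1, go to p0
p0 | ____[Y]YY_   read Y → write X, move +1, go to p1
p1 | ____X[Y]Y_   read Y → write Y, move -1, go to p1
p1 | ____[X]YY_   read X → write _, move +1, go to p0
p0 | _____[Y]Y_   read Y → write X, move +1, go to p1
p1 | _____X[Y]_   read Y → write Y, move -1, go to p1
p1 | _____[X]Y_   read X → write _, move +1, go to p0
p0 | ______[Y]_   read Y → write X, move +1, go to p1
p1 | ______X[_]
M halts after 19 transitions.

19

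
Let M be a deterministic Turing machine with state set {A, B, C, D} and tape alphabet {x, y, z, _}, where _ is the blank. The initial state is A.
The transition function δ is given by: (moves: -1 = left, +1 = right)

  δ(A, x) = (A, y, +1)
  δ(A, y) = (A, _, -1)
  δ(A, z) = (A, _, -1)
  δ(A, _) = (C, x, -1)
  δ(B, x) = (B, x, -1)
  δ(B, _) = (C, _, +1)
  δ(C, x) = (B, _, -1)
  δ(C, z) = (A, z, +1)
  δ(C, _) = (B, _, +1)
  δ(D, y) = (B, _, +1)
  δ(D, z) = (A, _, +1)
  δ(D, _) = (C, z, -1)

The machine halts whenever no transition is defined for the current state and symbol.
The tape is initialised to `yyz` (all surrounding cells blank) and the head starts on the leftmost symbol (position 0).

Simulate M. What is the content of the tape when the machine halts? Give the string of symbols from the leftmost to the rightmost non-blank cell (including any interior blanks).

state=A head=0 tape=__[y]yz   (A,y)→(A,_,-1)
state=A head=-1 tape=_[_]_yz   (A,_)→(C,x,-1)
state=C head=-2 tape=[_]x_yz   (C,_)→(B,_,+1)
state=B head=-1 tape=_[x]_yz   (B,x)→(B,x,-1)
state=B head=-2 tape=[_]x_yz   (B,_)→(C,_,+1)
state=C head=-1 tape=_[x]_yz   (C,x)→(B,_,-1)
state=B head=-2 tape=[_]__yz   (B,_)→(C,_,+1)
state=C head=-1 tape=_[_]_yz   (C,_)→(B,_,+1)
state=B head=0 tape=__[_]yz   (B,_)→(C,_,+1)
state=C head=1 tape=___[y]z
The non-blank tape span at halt is yz.

yz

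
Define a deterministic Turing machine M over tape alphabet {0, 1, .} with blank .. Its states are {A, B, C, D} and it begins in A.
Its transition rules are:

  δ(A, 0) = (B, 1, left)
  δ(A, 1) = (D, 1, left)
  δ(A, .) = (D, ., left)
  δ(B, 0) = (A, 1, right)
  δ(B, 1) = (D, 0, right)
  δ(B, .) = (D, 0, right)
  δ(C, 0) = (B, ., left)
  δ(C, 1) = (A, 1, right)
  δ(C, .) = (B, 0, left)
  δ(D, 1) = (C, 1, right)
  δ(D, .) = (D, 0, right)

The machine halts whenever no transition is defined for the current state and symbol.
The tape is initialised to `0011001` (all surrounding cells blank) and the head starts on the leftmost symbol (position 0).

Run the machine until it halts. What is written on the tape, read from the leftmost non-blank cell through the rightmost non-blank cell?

000100000

A | .[0]011001.   read 0 → write 1, move left, go to B
B | [.]1011001.   read . → write 0, move right, go to D
D | 0[1]011001.   read 1 → write 1, move right, go to C
C | 01[0]11001.   read 0 → write ., move left, go to B
B | 0[1].11001.   read 1 → write 0, move right, go to D
D | 00[.]11001.   read . → write 0, move right, go to D
D | 000[1]1001.   read 1 → write 1, move right, go to C
C | 0001[1]001.   read 1 → write 1, move right, go to A
A | 00011[0]01.   read 0 → write 1, move left, go to B
B | 0001[1]101.   read 1 → write 0, move right, go to D
D | 00010[1]01.   read 1 → write 1, move right, go to C
C | 000101[0]1.   read 0 → write ., move left, go to B
B | 00010[1].1.   read 1 → write 0, move right, go to D
D | 000100[.]1.   read . → write 0, move right, go to D
D | 0001000[1].   read 1 → write 1, move right, go to C
C | 00010001[.]   read . → write 0, move left, go to B
B | 0001000[1]0   read 1 → write 0, move right, go to D
D | 00010000[0]
The non-blank tape span at halt is 000100000.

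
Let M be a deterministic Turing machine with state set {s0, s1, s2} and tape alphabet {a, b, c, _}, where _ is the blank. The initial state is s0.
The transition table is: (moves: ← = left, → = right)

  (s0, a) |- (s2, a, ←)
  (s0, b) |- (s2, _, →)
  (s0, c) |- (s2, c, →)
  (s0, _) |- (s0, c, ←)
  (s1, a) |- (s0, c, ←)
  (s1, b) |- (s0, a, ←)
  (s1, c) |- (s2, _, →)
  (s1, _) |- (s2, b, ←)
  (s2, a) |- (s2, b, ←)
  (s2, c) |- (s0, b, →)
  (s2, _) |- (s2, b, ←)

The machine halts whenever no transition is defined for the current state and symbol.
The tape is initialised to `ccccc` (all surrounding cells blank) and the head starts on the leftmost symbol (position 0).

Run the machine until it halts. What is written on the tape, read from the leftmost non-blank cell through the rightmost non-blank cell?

cbcbbbb

s0 | [c]cccc__   read c → write c, move →, go to s2
s2 | c[c]ccc__   read c → write b, move →, go to s0
s0 | cb[c]cc__   read c → write c, move →, go to s2
s2 | cbc[c]c__   read c → write b, move →, go to s0
s0 | cbcb[c]__   read c → write c, move →, go to s2
s2 | cbcbc[_]_   read _ → write b, move ←, go to s2
s2 | cbcb[c]b_   read c → write b, move →, go to s0
s0 | cbcbb[b]_   read b → write _, move →, go to s2
s2 | cbcbb_[_]   read _ → write b, move ←, go to s2
s2 | cbcbb[_]b   read _ → write b, move ←, go to s2
s2 | cbcb[b]bb
The non-blank tape span at halt is cbcbbbb.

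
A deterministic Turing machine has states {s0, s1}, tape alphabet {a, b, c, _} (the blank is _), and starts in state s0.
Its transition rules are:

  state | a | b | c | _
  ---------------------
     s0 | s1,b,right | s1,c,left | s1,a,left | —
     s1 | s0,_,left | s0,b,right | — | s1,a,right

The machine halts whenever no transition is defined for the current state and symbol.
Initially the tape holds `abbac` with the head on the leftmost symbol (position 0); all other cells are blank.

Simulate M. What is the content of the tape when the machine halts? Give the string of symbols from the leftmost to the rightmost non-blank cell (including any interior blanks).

bbbac

s0 | [a]bbac   read a → write b, move right, go to s1
s1 | b[b]bac   read b → write b, move right, go to s0
s0 | bb[b]ac   read b → write c, move left, go to s1
s1 | b[b]cac   read b → write b, move right, go to s0
s0 | bb[c]ac   read c → write a, move left, go to s1
s1 | b[b]aac   read b → write b, move right, go to s0
s0 | bb[a]ac   read a → write b, move right, go to s1
s1 | bbb[a]c   read a → write _, move left, go to s0
s0 | bb[b]_c   read b → write c, move left, go to s1
s1 | b[b]c_c   read b → write b, move right, go to s0
s0 | bb[c]_c   read c → write a, move left, go to s1
s1 | b[b]a_c   read b → write b, move right, go to s0
s0 | bb[a]_c   read a → write b, move right, go to s1
s1 | bbb[_]c   read _ → write a, move right, go to s1
s1 | bbba[c]
The non-blank tape span at halt is bbbac.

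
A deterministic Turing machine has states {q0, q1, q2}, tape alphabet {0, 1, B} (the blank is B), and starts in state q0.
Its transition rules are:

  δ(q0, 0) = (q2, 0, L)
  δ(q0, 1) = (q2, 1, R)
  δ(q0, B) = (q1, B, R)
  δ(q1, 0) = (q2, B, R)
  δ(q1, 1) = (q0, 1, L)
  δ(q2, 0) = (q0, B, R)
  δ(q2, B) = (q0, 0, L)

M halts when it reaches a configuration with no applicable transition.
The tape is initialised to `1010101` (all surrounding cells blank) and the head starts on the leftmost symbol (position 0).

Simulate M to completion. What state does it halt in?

q0 | [1]010101BBB   read 1 → write 1, move R, go to q2
q2 | 1[0]10101BBB   read 0 → write B, move R, go to q0
q0 | 1B[1]0101BBB   read 1 → write 1, move R, go to q2
q2 | 1B1[0]101BBB   read 0 → write B, move R, go to q0
q0 | 1B1B[1]01BBB   read 1 → write 1, move R, go to q2
q2 | 1B1B1[0]1BBB   read 0 → write B, move R, go to q0
q0 | 1B1B1B[1]BBB   read 1 → write 1, move R, go to q2
q2 | 1B1B1B1[B]BB   read B → write 0, move L, go to q0
q0 | 1B1B1B[1]0BB   read 1 → write 1, move R, go to q2
q2 | 1B1B1B1[0]BB   read 0 → write B, move R, go to q0
q0 | 1B1B1B1B[B]B   read B → write B, move R, go to q1
q1 | 1B1B1B1BB[B]
No transition is defined for (q1, B); M halts in state q1.

q1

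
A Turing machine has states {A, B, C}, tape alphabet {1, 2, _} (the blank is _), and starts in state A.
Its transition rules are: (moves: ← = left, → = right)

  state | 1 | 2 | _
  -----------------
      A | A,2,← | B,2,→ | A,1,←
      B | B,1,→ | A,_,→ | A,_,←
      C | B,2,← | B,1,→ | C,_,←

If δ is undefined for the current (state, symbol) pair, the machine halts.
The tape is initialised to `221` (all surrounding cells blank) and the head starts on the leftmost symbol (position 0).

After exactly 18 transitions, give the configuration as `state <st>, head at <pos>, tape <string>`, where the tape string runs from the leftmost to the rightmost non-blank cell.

state=A head=0 tape=[2]21_   (A,2)→(B,2,→)
state=B head=1 tape=2[2]1_   (B,2)→(A,_,→)
state=A head=2 tape=2_[1]_   (A,1)→(A,2,←)
state=A head=1 tape=2[_]2_   (A,_)→(A,1,←)
state=A head=0 tape=[2]12_   (A,2)→(B,2,→)
state=B head=1 tape=2[1]2_   (B,1)→(B,1,→)
state=B head=2 tape=21[2]_   (B,2)→(A,_,→)
state=A head=3 tape=21_[_]   (A,_)→(A,1,←)
state=A head=2 tape=21[_]1   (A,_)→(A,1,←)
state=A head=1 tape=2[1]11   (A,1)→(A,2,←)
state=A head=0 tape=[2]211   (A,2)→(B,2,→)
state=B head=1 tape=2[2]11   (B,2)→(A,_,→)
state=A head=2 tape=2_[1]1   (A,1)→(A,2,←)
state=A head=1 tape=2[_]21   (A,_)→(A,1,←)
state=A head=0 tape=[2]121   (A,2)→(B,2,→)
state=B head=1 tape=2[1]21   (B,1)→(B,1,→)
state=B head=2 tape=21[2]1   (B,2)→(A,_,→)
state=A head=3 tape=21_[1]   (A,1)→(A,2,←)
state=A head=2 tape=21[_]2
After 18 steps: state A, head at 2, tape 21_2.

state A, head at 2, tape 21_2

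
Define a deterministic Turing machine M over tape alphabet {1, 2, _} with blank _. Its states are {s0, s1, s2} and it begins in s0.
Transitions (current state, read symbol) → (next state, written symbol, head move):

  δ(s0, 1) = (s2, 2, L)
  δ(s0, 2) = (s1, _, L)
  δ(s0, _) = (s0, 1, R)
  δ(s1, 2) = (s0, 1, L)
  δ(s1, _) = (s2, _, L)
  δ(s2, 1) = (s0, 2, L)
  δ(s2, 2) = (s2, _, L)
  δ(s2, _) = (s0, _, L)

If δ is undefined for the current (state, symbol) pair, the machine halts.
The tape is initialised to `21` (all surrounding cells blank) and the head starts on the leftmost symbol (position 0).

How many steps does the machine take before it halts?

s0 | _____[2]1   read 2 → write _, move L, go to s1
s1 | ____[_]_1   read _ → write _, move L, go to s2
s2 | ___[_]__1   read _ → write _, move L, go to s0
s0 | __[_]___1   read _ → write 1, move R, go to s0
s0 | __1[_]__1   read _ → write 1, move R, go to s0
s0 | __11[_]_1   read _ → write 1, move R, go to s0
s0 | __111[_]1   read _ → write 1, move R, go to s0
s0 | __1111[1]   read 1 → write 2, move L, go to s2
s2 | __111[1]2   read 1 → write 2, move L, go to s0
s0 | __11[1]22   read 1 → write 2, move L, go to s2
s2 | __1[1]222   read 1 → write 2, move L, go to s0
s0 | __[1]2222   read 1 → write 2, move L, go to s2
s2 | _[_]22222   read _ → write _, move L, go to s0
s0 | [_]_22222   read _ → write 1, move R, go to s0
s0 | 1[_]22222   read _ → write 1, move R, go to s0
s0 | 11[2]2222   read 2 → write _, move L, go to s1
s1 | 1[1]_2222
M halts after 16 transitions.

16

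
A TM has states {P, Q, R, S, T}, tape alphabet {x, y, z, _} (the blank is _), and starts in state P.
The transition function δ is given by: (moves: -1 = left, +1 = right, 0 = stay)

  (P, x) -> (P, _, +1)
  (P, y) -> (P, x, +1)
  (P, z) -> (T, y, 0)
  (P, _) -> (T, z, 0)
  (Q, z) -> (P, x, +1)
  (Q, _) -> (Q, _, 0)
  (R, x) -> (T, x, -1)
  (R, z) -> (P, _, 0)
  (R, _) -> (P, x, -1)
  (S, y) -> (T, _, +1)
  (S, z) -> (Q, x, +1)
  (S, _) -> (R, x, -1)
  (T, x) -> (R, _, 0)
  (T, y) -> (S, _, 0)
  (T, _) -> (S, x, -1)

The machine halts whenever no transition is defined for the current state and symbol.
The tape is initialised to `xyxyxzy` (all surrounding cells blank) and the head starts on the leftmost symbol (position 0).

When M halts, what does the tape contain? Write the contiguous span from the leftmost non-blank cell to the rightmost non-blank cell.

state=P head=0 tape=[x]yxyxzy_   (P,x)→(P,_,+1)
state=P head=1 tape=_[y]xyxzy_   (P,y)→(P,x,+1)
state=P head=2 tape=_x[x]yxzy_   (P,x)→(P,_,+1)
state=P head=3 tape=_x_[y]xzy_   (P,y)→(P,x,+1)
state=P head=4 tape=_x_x[x]zy_   (P,x)→(P,_,+1)
state=P head=5 tape=_x_x_[z]y_   (P,z)→(T,y,0)
state=T head=5 tape=_x_x_[y]y_   (T,y)→(S,_,0)
state=S head=5 tape=_x_x_[_]y_   (S,_)→(R,x,-1)
state=R head=4 tape=_x_x[_]xy_   (R,_)→(P,x,-1)
state=P head=3 tape=_x_[x]xxy_   (P,x)→(P,_,+1)
state=P head=4 tape=_x__[x]xy_   (P,x)→(P,_,+1)
state=P head=5 tape=_x___[x]y_   (P,x)→(P,_,+1)
state=P head=6 tape=_x____[y]_   (P,y)→(P,x,+1)
state=P head=7 tape=_x____x[_]   (P,_)→(T,z,0)
state=T head=7 tape=_x____x[z]
The non-blank tape span at halt is x____xz.

x____xz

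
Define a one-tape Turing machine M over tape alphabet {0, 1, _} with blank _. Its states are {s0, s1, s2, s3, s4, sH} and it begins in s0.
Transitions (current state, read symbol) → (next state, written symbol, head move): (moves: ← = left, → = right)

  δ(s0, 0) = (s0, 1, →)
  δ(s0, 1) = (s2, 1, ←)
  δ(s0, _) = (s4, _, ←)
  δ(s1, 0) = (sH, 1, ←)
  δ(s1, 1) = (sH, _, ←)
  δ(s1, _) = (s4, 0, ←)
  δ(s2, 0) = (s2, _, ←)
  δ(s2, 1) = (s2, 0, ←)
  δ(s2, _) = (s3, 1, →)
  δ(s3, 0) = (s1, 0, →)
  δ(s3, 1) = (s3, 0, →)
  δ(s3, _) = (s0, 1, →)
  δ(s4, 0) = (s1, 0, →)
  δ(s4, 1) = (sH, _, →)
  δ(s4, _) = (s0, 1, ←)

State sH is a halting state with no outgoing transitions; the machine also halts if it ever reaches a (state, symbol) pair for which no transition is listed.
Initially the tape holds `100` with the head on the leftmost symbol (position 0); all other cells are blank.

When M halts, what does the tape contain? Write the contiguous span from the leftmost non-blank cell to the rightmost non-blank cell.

s0 | _[1]00   read 1 → write 1, move ←, go to s2
s2 | [_]100   read _ → write 1, move →, go to s3
s3 | 1[1]00   read 1 → write 0, move →, go to s3
s3 | 10[0]0   read 0 → write 0, move →, go to s1
s1 | 100[0]   read 0 → write 1, move ←, go to sH
sH | 10[0]1
The non-blank tape span at halt is 1001.

1001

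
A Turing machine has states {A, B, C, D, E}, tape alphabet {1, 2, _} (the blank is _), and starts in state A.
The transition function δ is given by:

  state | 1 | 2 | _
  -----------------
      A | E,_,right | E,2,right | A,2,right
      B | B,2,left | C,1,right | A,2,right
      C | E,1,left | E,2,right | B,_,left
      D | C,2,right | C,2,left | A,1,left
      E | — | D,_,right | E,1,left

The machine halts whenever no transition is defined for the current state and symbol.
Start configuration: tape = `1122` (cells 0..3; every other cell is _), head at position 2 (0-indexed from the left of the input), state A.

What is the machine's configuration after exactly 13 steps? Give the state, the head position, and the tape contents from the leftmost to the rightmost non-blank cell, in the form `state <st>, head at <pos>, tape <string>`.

state B, head at 5, tape 112__2

A | 11[2]2___   read 2 → write 2, move right, go to E
E | 112[2]___   read 2 → write _, move right, go to D
D | 112_[_]__   read _ → write 1, move left, go to A
A | 112[_]1__   read _ → write 2, move right, go to A
A | 1122[1]__   read 1 → write _, move right, go to E
E | 1122_[_]_   read _ → write 1, move left, go to E
E | 1122[_]1_   read _ → write 1, move left, go to E
E | 112[2]11_   read 2 → write _, move right, go to D
D | 112_[1]1_   read 1 → write 2, move right, go to C
C | 112_2[1]_   read 1 → write 1, move left, go to E
E | 112_[2]1_   read 2 → write _, move right, go to D
D | 112__[1]_   read 1 → write 2, move right, go to C
C | 112__2[_]   read _ → write _, move left, go to B
B | 112__[2]_
After 13 steps: state B, head at 5, tape 112__2.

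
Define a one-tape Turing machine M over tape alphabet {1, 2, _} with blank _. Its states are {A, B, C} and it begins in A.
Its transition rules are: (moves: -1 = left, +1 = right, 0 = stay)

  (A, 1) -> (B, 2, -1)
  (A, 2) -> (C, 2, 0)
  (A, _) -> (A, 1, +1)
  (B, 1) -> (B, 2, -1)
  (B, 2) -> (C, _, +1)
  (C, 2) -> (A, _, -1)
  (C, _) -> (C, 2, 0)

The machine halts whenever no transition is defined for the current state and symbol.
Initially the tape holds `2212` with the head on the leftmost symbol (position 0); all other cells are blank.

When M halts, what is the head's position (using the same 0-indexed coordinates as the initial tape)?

-2

A | __[2]212   read 2 → write 2, move 0, go to C
C | __[2]212   read 2 → write _, move -1, go to A
A | _[_]_212   read _ → write 1, move +1, go to A
A | _1[_]212   read _ → write 1, move +1, go to A
A | _11[2]12   read 2 → write 2, move 0, go to C
C | _11[2]12   read 2 → write _, move -1, go to A
A | _1[1]_12   read 1 → write 2, move -1, go to B
B | _[1]2_12   read 1 → write 2, move -1, go to B
B | [_]22_12
At halt the head is at cell -2.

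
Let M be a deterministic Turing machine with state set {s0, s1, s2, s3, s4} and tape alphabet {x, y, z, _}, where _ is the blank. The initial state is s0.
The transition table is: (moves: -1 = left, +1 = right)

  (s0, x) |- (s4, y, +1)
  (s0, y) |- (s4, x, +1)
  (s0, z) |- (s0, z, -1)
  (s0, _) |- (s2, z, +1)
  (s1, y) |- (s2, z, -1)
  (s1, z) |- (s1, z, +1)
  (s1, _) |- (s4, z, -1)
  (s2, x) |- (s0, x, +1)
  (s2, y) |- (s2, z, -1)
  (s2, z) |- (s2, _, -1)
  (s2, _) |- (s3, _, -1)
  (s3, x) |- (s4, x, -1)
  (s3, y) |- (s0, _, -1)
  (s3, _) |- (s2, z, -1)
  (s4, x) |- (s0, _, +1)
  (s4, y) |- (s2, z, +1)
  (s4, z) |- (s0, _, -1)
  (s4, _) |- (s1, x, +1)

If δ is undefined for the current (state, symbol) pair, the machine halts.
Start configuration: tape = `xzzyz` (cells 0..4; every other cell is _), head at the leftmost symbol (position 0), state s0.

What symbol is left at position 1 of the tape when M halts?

x

state=s0 head=0 tape=[x]zzyz   (s0,x)→(s4,y,+1)
state=s4 head=1 tape=y[z]zyz   (s4,z)→(s0,_,-1)
state=s0 head=0 tape=[y]_zyz   (s0,y)→(s4,x,+1)
state=s4 head=1 tape=x[_]zyz   (s4,_)→(s1,x,+1)
state=s1 head=2 tape=xx[z]yz   (s1,z)→(s1,z,+1)
state=s1 head=3 tape=xxz[y]z   (s1,y)→(s2,z,-1)
state=s2 head=2 tape=xx[z]zz   (s2,z)→(s2,_,-1)
state=s2 head=1 tape=x[x]_zz   (s2,x)→(s0,x,+1)
state=s0 head=2 tape=xx[_]zz   (s0,_)→(s2,z,+1)
state=s2 head=3 tape=xxz[z]z   (s2,z)→(s2,_,-1)
state=s2 head=2 tape=xx[z]_z   (s2,z)→(s2,_,-1)
state=s2 head=1 tape=x[x]__z   (s2,x)→(s0,x,+1)
state=s0 head=2 tape=xx[_]_z   (s0,_)→(s2,z,+1)
state=s2 head=3 tape=xxz[_]z   (s2,_)→(s3,_,-1)
state=s3 head=2 tape=xx[z]_z
Cell 1 holds x when M halts.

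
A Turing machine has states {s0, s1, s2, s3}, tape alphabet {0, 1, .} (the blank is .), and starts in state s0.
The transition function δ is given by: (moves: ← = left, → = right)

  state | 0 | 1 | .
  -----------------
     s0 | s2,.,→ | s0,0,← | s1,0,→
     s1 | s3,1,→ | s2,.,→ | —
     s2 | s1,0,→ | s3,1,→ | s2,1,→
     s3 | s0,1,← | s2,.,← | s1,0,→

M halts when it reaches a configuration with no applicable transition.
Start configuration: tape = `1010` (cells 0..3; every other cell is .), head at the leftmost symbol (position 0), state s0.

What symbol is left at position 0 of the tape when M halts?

s0 | .[1]010.   read 1 → write 0, move ←, go to s0
s0 | [.]0010.   read . → write 0, move →, go to s1
s1 | 0[0]010.   read 0 → write 1, move →, go to s3
s3 | 01[0]10.   read 0 → write 1, move ←, go to s0
s0 | 0[1]110.   read 1 → write 0, move ←, go to s0
s0 | [0]0110.   read 0 → write ., move →, go to s2
s2 | .[0]110.   read 0 → write 0, move →, go to s1
s1 | .0[1]10.   read 1 → write ., move →, go to s2
s2 | .0.[1]0.   read 1 → write 1, move →, go to s3
s3 | .0.1[0].   read 0 → write 1, move ←, go to s0
s0 | .0.[1]1.   read 1 → write 0, move ←, go to s0
s0 | .0[.]01.   read . → write 0, move →, go to s1
s1 | .00[0]1.   read 0 → write 1, move →, go to s3
s3 | .001[1].   read 1 → write ., move ←, go to s2
s2 | .00[1]..   read 1 → write 1, move →, go to s3
s3 | .001[.].   read . → write 0, move →, go to s1
s1 | .0010[.]
Cell 0 holds 0 when M halts.

0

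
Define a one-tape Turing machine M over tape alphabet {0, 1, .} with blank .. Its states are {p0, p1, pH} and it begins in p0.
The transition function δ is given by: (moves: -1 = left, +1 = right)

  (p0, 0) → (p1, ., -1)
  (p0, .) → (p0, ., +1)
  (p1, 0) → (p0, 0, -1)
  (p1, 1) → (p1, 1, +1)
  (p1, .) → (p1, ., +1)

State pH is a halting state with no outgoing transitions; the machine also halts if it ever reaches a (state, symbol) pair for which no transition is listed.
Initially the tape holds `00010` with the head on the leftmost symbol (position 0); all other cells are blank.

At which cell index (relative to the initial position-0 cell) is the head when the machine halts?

p0 | .[0]0010   read 0 → write ., move -1, go to p1
p1 | [.].0010   read . → write ., move +1, go to p1
p1 | .[.]0010   read . → write ., move +1, go to p1
p1 | ..[0]010   read 0 → write 0, move -1, go to p0
p0 | .[.]0010   read . → write ., move +1, go to p0
p0 | ..[0]010   read 0 → write ., move -1, go to p1
p1 | .[.].010   read . → write ., move +1, go to p1
p1 | ..[.]010   read . → write ., move +1, go to p1
p1 | ...[0]10   read 0 → write 0, move -1, go to p0
p0 | ..[.]010   read . → write ., move +1, go to p0
p0 | ...[0]10   read 0 → write ., move -1, go to p1
p1 | ..[.].10   read . → write ., move +1, go to p1
p1 | ...[.]10   read . → write ., move +1, go to p1
p1 | ....[1]0   read 1 → write 1, move +1, go to p1
p1 | ....1[0]   read 0 → write 0, move -1, go to p0
p0 | ....[1]0
At halt the head is at cell 3.

3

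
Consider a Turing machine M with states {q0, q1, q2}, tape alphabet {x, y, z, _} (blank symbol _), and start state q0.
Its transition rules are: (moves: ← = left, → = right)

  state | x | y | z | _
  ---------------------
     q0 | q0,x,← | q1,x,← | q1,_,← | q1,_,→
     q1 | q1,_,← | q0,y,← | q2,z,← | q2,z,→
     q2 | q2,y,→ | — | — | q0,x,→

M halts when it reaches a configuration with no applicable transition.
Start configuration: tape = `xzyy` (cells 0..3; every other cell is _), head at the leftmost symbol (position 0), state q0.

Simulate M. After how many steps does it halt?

35

q0 | _____[x]zyy   read x → write x, move ←, go to q0
q0 | ____[_]xzyy   read _ → write _, move →, go to q1
q1 | _____[x]zyy   read x → write _, move ←, go to q1
q1 | ____[_]_zyy   read _ → write z, move →, go to q2
q2 | ____z[_]zyy   read _ → write x, move →, go to q0
q0 | ____zx[z]yy   read z → write _, move ←, go to q1
q1 | ____z[x]_yy   read x → write _, move ←, go to q1
q1 | ____[z]__yy   read z → write z, move ←, go to q2
q2 | ___[_]z__yy   read _ → write x, move →, go to q0
q0 | ___x[z]__yy   read z → write _, move ←, go to q1
q1 | ___[x]___yy   read x → write _, move ←, go to q1
q1 | __[_]____yy   read _ → write z, move →, go to q2
q2 | __z[_]___yy   read _ → write x, move →, go to q0
q0 | __zx[_]__yy   read _ → write _, move →, go to q1
q1 | __zx_[_]_yy   read _ → write z, move →, go to q2
q2 | __zx_z[_]yy   read _ → write x, move →, go to q0
q0 | __zx_zx[y]y   read y → write x, move ←, go to q1
q1 | __zx_z[x]xy   read x → write _, move ←, go to q1
q1 | __zx_[z]_xy   read z → write z, move ←, go to q2
q2 | __zx[_]z_xy   read _ → write x, move →, go to q0
q0 | __zxx[z]_xy   read z → write _, move ←, go to q1
q1 | __zx[x]__xy   read x → write _, move ←, go to q1
q1 | __z[x]___xy   read x → write _, move ←, go to q1
q1 | __[z]____xy   read z → write z, move ←, go to q2
q2 | _[_]z____xy   read _ → write x, move →, go to q0
q0 | _x[z]____xy   read z → write _, move ←, go to q1
q1 | _[x]_____xy   read x → write _, move ←, go to q1
q1 | [_]______xy   read _ → write z, move →, go to q2
q2 | z[_]_____xy   read _ → write x, move →, go to q0
q0 | zx[_]____xy   read _ → write _, move →, go to q1
q1 | zx_[_]___xy   read _ → write z, move →, go to q2
q2 | zx_z[_]__xy   read _ → write x, move →, go to q0
q0 | zx_zx[_]_xy   read _ → write _, move →, go to q1
q1 | zx_zx_[_]xy   read _ → write z, move →, go to q2
q2 | zx_zx_z[x]y   read x → write y, move →, go to q2
q2 | zx_zx_zy[y]
M halts after 35 transitions.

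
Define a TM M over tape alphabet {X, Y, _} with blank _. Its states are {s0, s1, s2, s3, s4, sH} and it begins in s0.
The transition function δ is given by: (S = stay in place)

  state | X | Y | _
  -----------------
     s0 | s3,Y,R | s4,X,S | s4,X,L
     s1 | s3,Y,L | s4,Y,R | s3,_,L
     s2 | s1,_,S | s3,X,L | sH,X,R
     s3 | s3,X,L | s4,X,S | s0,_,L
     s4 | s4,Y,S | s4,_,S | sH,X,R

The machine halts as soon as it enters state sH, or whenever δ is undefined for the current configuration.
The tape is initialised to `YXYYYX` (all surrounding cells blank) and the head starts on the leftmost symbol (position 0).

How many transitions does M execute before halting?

4

s0 | [Y]XYYYX   read Y → write X, move S, go to s4
s4 | [X]XYYYX   read X → write Y, move S, go to s4
s4 | [Y]XYYYX   read Y → write _, move S, go to s4
s4 | [_]XYYYX   read _ → write X, move R, go to sH
sH | X[X]YYYX
M halts after 4 transitions.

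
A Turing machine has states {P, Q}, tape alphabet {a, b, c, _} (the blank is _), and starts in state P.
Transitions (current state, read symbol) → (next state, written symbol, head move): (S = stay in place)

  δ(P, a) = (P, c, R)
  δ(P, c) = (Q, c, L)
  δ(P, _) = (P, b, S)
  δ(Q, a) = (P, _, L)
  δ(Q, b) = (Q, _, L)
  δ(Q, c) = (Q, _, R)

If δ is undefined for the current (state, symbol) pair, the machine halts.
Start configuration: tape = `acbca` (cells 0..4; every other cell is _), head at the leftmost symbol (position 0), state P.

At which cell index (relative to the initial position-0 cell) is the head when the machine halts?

1

state=P head=0 tape=[a]cbca   (P,a)→(P,c,R)
state=P head=1 tape=c[c]bca   (P,c)→(Q,c,L)
state=Q head=0 tape=[c]cbca   (Q,c)→(Q,_,R)
state=Q head=1 tape=_[c]bca   (Q,c)→(Q,_,R)
state=Q head=2 tape=__[b]ca   (Q,b)→(Q,_,L)
state=Q head=1 tape=_[_]_ca
At halt the head is at cell 1.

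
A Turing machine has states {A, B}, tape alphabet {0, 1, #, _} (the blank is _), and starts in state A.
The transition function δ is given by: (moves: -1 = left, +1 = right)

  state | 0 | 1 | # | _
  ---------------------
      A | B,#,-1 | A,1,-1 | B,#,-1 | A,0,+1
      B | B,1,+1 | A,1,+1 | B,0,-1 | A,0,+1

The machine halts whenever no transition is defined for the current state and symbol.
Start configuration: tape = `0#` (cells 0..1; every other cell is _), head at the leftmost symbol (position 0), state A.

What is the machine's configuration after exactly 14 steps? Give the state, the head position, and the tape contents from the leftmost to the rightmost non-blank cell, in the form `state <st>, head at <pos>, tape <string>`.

state=A head=0 tape=_[0]#   (A,0)→(B,#,-1)
state=B head=-1 tape=[_]##   (B,_)→(A,0,+1)
state=A head=0 tape=0[#]#   (A,#)→(B,#,-1)
state=B head=-1 tape=[0]##   (B,0)→(B,1,+1)
state=B head=0 tape=1[#]#   (B,#)→(B,0,-1)
state=B head=-1 tape=[1]0#   (B,1)→(A,1,+1)
state=A head=0 tape=1[0]#   (A,0)→(B,#,-1)
state=B head=-1 tape=[1]##   (B,1)→(A,1,+1)
state=A head=0 tape=1[#]#   (A,#)→(B,#,-1)
state=B head=-1 tape=[1]##   (B,1)→(A,1,+1)
state=A head=0 tape=1[#]#   (A,#)→(B,#,-1)
state=B head=-1 tape=[1]##   (B,1)→(A,1,+1)
state=A head=0 tape=1[#]#   (A,#)→(B,#,-1)
state=B head=-1 tape=[1]##   (B,1)→(A,1,+1)
state=A head=0 tape=1[#]#
After 14 steps: state A, head at 0, tape 1##.

state A, head at 0, tape 1##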